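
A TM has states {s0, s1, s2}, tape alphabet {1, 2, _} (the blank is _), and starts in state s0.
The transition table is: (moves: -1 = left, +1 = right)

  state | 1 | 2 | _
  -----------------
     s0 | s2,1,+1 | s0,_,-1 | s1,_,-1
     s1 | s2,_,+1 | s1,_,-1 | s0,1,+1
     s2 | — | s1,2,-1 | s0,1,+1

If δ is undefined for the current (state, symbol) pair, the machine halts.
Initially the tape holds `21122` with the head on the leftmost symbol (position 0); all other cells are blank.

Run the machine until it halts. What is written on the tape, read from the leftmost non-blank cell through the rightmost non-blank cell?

s0 | __[2]1122   read 2 → write _, move -1, go to s0
s0 | _[_]_1122   read _ → write _, move -1, go to s1
s1 | [_]__1122   read _ → write 1, move +1, go to s0
s0 | 1[_]_1122   read _ → write _, move -1, go to s1
s1 | [1]__1122   read 1 → write _, move +1, go to s2
s2 | _[_]_1122   read _ → write 1, move +1, go to s0
s0 | _1[_]1122   read _ → write _, move -1, go to s1
s1 | _[1]_1122   read 1 → write _, move +1, go to s2
s2 | __[_]1122   read _ → write 1, move +1, go to s0
s0 | __1[1]122   read 1 → write 1, move +1, go to s2
s2 | __11[1]22
The non-blank tape span at halt is 11122.

11122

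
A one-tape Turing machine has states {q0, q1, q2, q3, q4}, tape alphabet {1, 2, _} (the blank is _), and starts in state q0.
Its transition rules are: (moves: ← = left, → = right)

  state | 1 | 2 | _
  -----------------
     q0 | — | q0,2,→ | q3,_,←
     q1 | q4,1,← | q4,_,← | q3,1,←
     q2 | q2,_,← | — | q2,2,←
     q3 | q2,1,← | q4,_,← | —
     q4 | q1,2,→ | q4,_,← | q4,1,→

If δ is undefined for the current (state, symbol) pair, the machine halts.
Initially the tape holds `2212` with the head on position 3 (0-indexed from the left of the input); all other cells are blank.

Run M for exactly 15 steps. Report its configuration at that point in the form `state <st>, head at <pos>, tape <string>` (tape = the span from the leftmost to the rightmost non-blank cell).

q0 | _221[2]_   read 2 → write 2, move →, go to q0
q0 | _2212[_]   read _ → write _, move ←, go to q3
q3 | _221[2]_   read 2 → write _, move ←, go to q4
q4 | _22[1]__   read 1 → write 2, move →, go to q1
q1 | _222[_]_   read _ → write 1, move ←, go to q3
q3 | _22[2]1_   read 2 → write _, move ←, go to q4
q4 | _2[2]_1_   read 2 → write _, move ←, go to q4
q4 | _[2]__1_   read 2 → write _, move ←, go to q4
q4 | [_]___1_   read _ → write 1, move →, go to q4
q4 | 1[_]__1_   read _ → write 1, move →, go to q4
q4 | 11[_]_1_   read _ → write 1, move →, go to q4
q4 | 111[_]1_   read _ → write 1, move →, go to q4
q4 | 1111[1]_   read 1 → write 2, move →, go to q1
q1 | 11112[_]   read _ → write 1, move ←, go to q3
q3 | 1111[2]1   read 2 → write _, move ←, go to q4
q4 | 111[1]_1
After 15 steps: state q4, head at 2, tape 1111_1.

state q4, head at 2, tape 1111_1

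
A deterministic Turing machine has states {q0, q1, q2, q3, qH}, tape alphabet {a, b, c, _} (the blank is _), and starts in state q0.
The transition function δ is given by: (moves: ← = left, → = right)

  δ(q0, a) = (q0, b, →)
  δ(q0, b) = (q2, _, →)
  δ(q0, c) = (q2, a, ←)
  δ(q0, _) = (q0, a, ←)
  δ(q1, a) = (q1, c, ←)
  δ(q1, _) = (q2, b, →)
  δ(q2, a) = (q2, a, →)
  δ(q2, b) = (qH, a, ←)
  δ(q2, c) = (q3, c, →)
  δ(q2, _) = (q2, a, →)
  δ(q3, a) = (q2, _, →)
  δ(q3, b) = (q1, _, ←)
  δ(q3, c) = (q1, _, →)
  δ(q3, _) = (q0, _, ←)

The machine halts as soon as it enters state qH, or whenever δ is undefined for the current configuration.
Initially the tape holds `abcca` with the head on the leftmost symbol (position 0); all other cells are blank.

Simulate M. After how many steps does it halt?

q0 | [a]bcca_   read a → write b, move →, go to q0
q0 | b[b]cca_   read b → write _, move →, go to q2
q2 | b_[c]ca_   read c → write c, move →, go to q3
q3 | b_c[c]a_   read c → write _, move →, go to q1
q1 | b_c_[a]_   read a → write c, move ←, go to q1
q1 | b_c[_]c_   read _ → write b, move →, go to q2
q2 | b_cb[c]_   read c → write c, move →, go to q3
q3 | b_cbc[_]   read _ → write _, move ←, go to q0
q0 | b_cb[c]_   read c → write a, move ←, go to q2
q2 | b_c[b]a_   read b → write a, move ←, go to qH
qH | b_[c]aa_
M halts after 10 transitions.

10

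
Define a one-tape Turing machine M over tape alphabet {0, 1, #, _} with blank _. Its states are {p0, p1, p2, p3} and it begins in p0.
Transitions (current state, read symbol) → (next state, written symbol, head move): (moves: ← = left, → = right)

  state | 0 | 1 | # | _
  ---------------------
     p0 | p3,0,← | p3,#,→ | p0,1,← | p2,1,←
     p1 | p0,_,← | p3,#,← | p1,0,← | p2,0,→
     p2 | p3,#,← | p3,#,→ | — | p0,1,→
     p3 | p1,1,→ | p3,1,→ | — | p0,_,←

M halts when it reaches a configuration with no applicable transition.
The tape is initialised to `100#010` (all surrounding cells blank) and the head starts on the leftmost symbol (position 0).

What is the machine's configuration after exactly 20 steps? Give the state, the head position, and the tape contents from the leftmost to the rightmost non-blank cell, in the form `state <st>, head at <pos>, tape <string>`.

state p3, head at 2, tape 1###_#010

p0 | __[1]00#010   read 1 → write #, move →, go to p3
p3 | __#[0]0#010   read 0 → write 1, move →, go to p1
p1 | __#1[0]#010   read 0 → write _, move ←, go to p0
p0 | __#[1]_#010   read 1 → write #, move →, go to p3
p3 | __##[_]#010   read _ → write _, move ←, go to p0
p0 | __#[#]_#010   read # → write 1, move ←, go to p0
p0 | __[#]1_#010   read # → write 1, move ←, go to p0
p0 | _[_]11_#010   read _ → write 1, move ←, go to p2
p2 | [_]111_#010   read _ → write 1, move →, go to p0
p0 | 1[1]11_#010   read 1 → write #, move →, go to p3
p3 | 1#[1]1_#010   read 1 → write 1, move →, go to p3
p3 | 1#1[1]_#010   read 1 → write 1, move →, go to p3
p3 | 1#11[_]#010   read _ → write _, move ←, go to p0
p0 | 1#1[1]_#010   read 1 → write #, move →, go to p3
p3 | 1#1#[_]#010   read _ → write _, move ←, go to p0
p0 | 1#1[#]_#010   read # → write 1, move ←, go to p0
p0 | 1#[1]1_#010   read 1 → write #, move →, go to p3
p3 | 1##[1]_#010   read 1 → write 1, move →, go to p3
p3 | 1##1[_]#010   read _ → write _, move ←, go to p0
p0 | 1##[1]_#010   read 1 → write #, move →, go to p3
p3 | 1###[_]#010
After 20 steps: state p3, head at 2, tape 1###_#010.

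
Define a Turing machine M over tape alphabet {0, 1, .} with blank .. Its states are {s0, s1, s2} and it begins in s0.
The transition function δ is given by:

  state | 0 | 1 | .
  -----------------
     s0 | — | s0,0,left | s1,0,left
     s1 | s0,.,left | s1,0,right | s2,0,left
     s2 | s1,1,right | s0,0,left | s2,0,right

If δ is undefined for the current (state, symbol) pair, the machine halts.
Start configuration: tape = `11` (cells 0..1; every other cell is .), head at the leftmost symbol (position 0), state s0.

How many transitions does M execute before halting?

7

state=s0 head=0 tape=...[1]1   (s0,1)→(s0,0,left)
state=s0 head=-1 tape=..[.]01   (s0,.)→(s1,0,left)
state=s1 head=-2 tape=.[.]001   (s1,.)→(s2,0,left)
state=s2 head=-3 tape=[.]0001   (s2,.)→(s2,0,right)
state=s2 head=-2 tape=0[0]001   (s2,0)→(s1,1,right)
state=s1 head=-1 tape=01[0]01   (s1,0)→(s0,.,left)
state=s0 head=-2 tape=0[1].01   (s0,1)→(s0,0,left)
state=s0 head=-3 tape=[0]0.01
M halts after 7 transitions.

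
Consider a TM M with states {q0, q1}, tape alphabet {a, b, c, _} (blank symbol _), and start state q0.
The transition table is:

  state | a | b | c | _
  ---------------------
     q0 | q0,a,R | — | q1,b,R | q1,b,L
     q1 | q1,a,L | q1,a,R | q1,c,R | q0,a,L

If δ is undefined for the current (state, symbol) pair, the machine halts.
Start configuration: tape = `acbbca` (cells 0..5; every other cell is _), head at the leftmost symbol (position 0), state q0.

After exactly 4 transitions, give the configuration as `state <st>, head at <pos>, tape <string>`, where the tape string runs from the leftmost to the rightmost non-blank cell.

state=q0 head=0 tape=[a]cbbca   (q0,a)→(q0,a,R)
state=q0 head=1 tape=a[c]bbca   (q0,c)→(q1,b,R)
state=q1 head=2 tape=ab[b]bca   (q1,b)→(q1,a,R)
state=q1 head=3 tape=aba[b]ca   (q1,b)→(q1,a,R)
state=q1 head=4 tape=abaa[c]a
After 4 steps: state q1, head at 4, tape abaaca.

state q1, head at 4, tape abaaca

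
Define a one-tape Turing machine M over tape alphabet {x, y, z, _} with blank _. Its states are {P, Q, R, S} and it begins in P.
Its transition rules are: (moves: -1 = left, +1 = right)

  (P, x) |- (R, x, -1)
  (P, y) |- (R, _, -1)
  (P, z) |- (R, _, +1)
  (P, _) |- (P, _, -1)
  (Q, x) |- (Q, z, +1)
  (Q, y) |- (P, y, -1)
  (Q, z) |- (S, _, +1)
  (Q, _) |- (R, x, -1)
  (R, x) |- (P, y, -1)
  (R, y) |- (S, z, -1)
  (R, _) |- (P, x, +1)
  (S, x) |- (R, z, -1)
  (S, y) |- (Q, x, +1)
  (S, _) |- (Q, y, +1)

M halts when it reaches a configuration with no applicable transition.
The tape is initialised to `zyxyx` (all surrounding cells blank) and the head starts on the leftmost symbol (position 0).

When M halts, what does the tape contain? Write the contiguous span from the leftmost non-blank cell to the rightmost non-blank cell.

P | _[z]yxyx__   read z → write _, move +1, go to R
R | __[y]xyx__   read y → write z, move -1, go to S
S | _[_]zxyx__   read _ → write y, move +1, go to Q
Q | _y[z]xyx__   read z → write _, move +1, go to S
S | _y_[x]yx__   read x → write z, move -1, go to R
R | _y[_]zyx__   read _ → write x, move +1, go to P
P | _yx[z]yx__   read z → write _, move +1, go to R
R | _yx_[y]x__   read y → write z, move -1, go to S
S | _yx[_]zx__   read _ → write y, move +1, go to Q
Q | _yxy[z]x__   read z → write _, move +1, go to S
S | _yxy_[x]__   read x → write z, move -1, go to R
R | _yxy[_]z__   read _ → write x, move +1, go to P
P | _yxyx[z]__   read z → write _, move +1, go to R
R | _yxyx_[_]_   read _ → write x, move +1, go to P
P | _yxyx_x[_]   read _ → write _, move -1, go to P
P | _yxyx_[x]_   read x → write x, move -1, go to R
R | _yxyx[_]x_   read _ → write x, move +1, go to P
P | _yxyxx[x]_   read x → write x, move -1, go to R
R | _yxyx[x]x_   read x → write y, move -1, go to P
P | _yxy[x]yx_   read x → write x, move -1, go to R
R | _yx[y]xyx_   read y → write z, move -1, go to S
S | _y[x]zxyx_   read x → write z, move -1, go to R
R | _[y]zzxyx_   read y → write z, move -1, go to S
S | [_]zzzxyx_   read _ → write y, move +1, go to Q
Q | y[z]zzxyx_   read z → write _, move +1, go to S
S | y_[z]zxyx_
The non-blank tape span at halt is y_zzxyx.

y_zzxyx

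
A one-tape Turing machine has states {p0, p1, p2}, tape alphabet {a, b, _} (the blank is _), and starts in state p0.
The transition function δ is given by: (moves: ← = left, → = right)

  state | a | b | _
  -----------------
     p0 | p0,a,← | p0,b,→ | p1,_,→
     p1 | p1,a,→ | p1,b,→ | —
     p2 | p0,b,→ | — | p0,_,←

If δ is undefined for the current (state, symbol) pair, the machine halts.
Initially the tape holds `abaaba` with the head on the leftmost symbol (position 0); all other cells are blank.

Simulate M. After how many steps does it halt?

8

p0 | _[a]baaba_   read a → write a, move ←, go to p0
p0 | [_]abaaba_   read _ → write _, move →, go to p1
p1 | _[a]baaba_   read a → write a, move →, go to p1
p1 | _a[b]aaba_   read b → write b, move →, go to p1
p1 | _ab[a]aba_   read a → write a, move →, go to p1
p1 | _aba[a]ba_   read a → write a, move →, go to p1
p1 | _abaa[b]a_   read b → write b, move →, go to p1
p1 | _abaab[a]_   read a → write a, move →, go to p1
p1 | _abaaba[_]
M halts after 8 transitions.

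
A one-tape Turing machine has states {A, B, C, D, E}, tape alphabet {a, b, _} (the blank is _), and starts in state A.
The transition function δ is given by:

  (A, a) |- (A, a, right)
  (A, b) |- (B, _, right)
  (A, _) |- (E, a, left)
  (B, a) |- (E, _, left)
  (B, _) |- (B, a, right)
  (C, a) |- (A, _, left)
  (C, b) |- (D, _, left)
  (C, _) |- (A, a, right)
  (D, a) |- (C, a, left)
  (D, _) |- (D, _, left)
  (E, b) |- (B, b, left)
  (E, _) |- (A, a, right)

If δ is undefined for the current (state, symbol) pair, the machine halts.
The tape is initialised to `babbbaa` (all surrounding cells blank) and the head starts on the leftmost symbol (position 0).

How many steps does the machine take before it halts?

A | [b]abbbaa   read b → write _, move right, go to B
B | _[a]bbbaa   read a → write _, move left, go to E
E | [_]_bbbaa   read _ → write a, move right, go to A
A | a[_]bbbaa   read _ → write a, move left, go to E
E | [a]abbbaa
M halts after 4 transitions.

4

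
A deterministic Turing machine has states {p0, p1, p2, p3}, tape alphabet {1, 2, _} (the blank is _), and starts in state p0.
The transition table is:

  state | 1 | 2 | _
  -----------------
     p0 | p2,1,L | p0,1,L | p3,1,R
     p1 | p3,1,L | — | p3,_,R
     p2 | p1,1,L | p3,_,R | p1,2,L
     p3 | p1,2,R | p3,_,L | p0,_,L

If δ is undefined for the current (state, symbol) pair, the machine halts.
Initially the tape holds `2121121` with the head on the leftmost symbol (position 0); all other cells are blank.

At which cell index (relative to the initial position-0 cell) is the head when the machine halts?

2

p0 | _[2]121121   read 2 → write 1, move L, go to p0
p0 | [_]1121121   read _ → write 1, move R, go to p3
p3 | 1[1]121121   read 1 → write 2, move R, go to p1
p1 | 12[1]21121   read 1 → write 1, move L, go to p3
p3 | 1[2]121121   read 2 → write _, move L, go to p3
p3 | [1]_121121   read 1 → write 2, move R, go to p1
p1 | 2[_]121121   read _ → write _, move R, go to p3
p3 | 2_[1]21121   read 1 → write 2, move R, go to p1
p1 | 2_2[2]1121
At halt the head is at cell 2.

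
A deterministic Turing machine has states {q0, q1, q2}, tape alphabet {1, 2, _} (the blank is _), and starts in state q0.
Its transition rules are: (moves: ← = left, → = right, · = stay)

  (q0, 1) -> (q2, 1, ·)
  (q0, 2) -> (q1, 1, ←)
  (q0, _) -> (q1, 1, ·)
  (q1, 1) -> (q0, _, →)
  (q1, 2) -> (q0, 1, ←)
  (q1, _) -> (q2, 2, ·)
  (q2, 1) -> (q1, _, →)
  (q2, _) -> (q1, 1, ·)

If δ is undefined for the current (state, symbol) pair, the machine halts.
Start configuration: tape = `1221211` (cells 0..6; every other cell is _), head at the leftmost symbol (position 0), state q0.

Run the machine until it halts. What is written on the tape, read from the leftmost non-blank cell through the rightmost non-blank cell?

2111

q0 | [1]221211   read 1 → write 1, move ·, go to q2
q2 | [1]221211   read 1 → write _, move →, go to q1
q1 | _[2]21211   read 2 → write 1, move ←, go to q0
q0 | [_]121211   read _ → write 1, move ·, go to q1
q1 | [1]121211   read 1 → write _, move →, go to q0
q0 | _[1]21211   read 1 → write 1, move ·, go to q2
q2 | _[1]21211   read 1 → write _, move →, go to q1
q1 | __[2]1211   read 2 → write 1, move ←, go to q0
q0 | _[_]11211   read _ → write 1, move ·, go to q1
q1 | _[1]11211   read 1 → write _, move →, go to q0
q0 | __[1]1211   read 1 → write 1, move ·, go to q2
q2 | __[1]1211   read 1 → write _, move →, go to q1
q1 | ___[1]211   read 1 → write _, move →, go to q0
q0 | ____[2]11   read 2 → write 1, move ←, go to q1
q1 | ___[_]111   read _ → write 2, move ·, go to q2
q2 | ___[2]111
The non-blank tape span at halt is 2111.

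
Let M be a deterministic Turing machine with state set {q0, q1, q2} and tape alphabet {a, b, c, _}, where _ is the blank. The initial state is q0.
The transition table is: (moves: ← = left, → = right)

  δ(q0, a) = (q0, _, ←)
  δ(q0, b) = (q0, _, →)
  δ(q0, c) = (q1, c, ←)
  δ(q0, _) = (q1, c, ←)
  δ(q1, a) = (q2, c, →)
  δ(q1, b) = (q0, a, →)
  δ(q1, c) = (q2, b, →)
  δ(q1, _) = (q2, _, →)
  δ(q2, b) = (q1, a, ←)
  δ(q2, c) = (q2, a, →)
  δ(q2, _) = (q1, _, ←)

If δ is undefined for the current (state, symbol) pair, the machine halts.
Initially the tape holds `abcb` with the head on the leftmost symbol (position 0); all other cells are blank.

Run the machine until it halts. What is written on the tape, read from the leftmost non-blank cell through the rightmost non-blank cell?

q0 | __[a]bcb   read a → write _, move ←, go to q0
q0 | _[_]_bcb   read _ → write c, move ←, go to q1
q1 | [_]c_bcb   read _ → write _, move →, go to q2
q2 | _[c]_bcb   read c → write a, move →, go to q2
q2 | _a[_]bcb   read _ → write _, move ←, go to q1
q1 | _[a]_bcb   read a → write c, move →, go to q2
q2 | _c[_]bcb   read _ → write _, move ←, go to q1
q1 | _[c]_bcb   read c → write b, move →, go to q2
q2 | _b[_]bcb   read _ → write _, move ←, go to q1
q1 | _[b]_bcb   read b → write a, move →, go to q0
q0 | _a[_]bcb   read _ → write c, move ←, go to q1
q1 | _[a]cbcb   read a → write c, move →, go to q2
q2 | _c[c]bcb   read c → write a, move →, go to q2
q2 | _ca[b]cb   read b → write a, move ←, go to q1
q1 | _c[a]acb   read a → write c, move →, go to q2
q2 | _cc[a]cb
The non-blank tape span at halt is ccacb.

ccacb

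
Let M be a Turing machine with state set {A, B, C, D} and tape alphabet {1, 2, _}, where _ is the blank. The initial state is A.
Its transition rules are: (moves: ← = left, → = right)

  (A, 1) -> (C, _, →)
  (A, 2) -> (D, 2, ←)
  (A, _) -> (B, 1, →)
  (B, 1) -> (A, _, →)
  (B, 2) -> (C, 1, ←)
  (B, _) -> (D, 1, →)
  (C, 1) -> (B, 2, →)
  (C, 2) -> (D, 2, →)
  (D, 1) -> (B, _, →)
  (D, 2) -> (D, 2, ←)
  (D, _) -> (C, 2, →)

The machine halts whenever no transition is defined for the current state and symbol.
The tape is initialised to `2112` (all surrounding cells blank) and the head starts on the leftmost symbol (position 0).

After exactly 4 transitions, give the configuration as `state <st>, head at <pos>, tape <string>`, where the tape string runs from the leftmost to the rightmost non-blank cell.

state B, head at 2, tape 22_12

state=A head=0 tape=_[2]112   (A,2)→(D,2,←)
state=D head=-1 tape=[_]2112   (D,_)→(C,2,→)
state=C head=0 tape=2[2]112   (C,2)→(D,2,→)
state=D head=1 tape=22[1]12   (D,1)→(B,_,→)
state=B head=2 tape=22_[1]2
After 4 steps: state B, head at 2, tape 22_12.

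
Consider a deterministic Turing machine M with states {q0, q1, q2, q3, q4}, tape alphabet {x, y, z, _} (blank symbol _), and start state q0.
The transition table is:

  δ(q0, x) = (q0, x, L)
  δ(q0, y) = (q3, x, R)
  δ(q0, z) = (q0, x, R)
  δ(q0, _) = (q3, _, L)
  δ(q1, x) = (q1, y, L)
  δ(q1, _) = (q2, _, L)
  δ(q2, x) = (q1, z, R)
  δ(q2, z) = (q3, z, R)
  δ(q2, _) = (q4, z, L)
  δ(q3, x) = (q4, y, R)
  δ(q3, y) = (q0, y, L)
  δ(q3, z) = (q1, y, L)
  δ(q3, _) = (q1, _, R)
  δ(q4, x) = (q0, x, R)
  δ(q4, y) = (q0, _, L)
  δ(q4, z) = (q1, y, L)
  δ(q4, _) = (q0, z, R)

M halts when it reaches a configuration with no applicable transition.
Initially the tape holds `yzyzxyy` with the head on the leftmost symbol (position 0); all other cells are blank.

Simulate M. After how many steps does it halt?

state=q0 head=0 tape=___[y]zyzxyy   (q0,y)→(q3,x,R)
state=q3 head=1 tape=___x[z]yzxyy   (q3,z)→(q1,y,L)
state=q1 head=0 tape=___[x]yyzxyy   (q1,x)→(q1,y,L)
state=q1 head=-1 tape=__[_]yyyzxyy   (q1,_)→(q2,_,L)
state=q2 head=-2 tape=_[_]_yyyzxyy   (q2,_)→(q4,z,L)
state=q4 head=-3 tape=[_]z_yyyzxyy   (q4,_)→(q0,z,R)
state=q0 head=-2 tape=z[z]_yyyzxyy   (q0,z)→(q0,x,R)
state=q0 head=-1 tape=zx[_]yyyzxyy   (q0,_)→(q3,_,L)
state=q3 head=-2 tape=z[x]_yyyzxyy   (q3,x)→(q4,y,R)
state=q4 head=-1 tape=zy[_]yyyzxyy   (q4,_)→(q0,z,R)
state=q0 head=0 tape=zyz[y]yyzxyy   (q0,y)→(q3,x,R)
state=q3 head=1 tape=zyzx[y]yzxyy   (q3,y)→(q0,y,L)
state=q0 head=0 tape=zyz[x]yyzxyy   (q0,x)→(q0,x,L)
state=q0 head=-1 tape=zy[z]xyyzxyy   (q0,z)→(q0,x,R)
state=q0 head=0 tape=zyx[x]yyzxyy   (q0,x)→(q0,x,L)
state=q0 head=-1 tape=zy[x]xyyzxyy   (q0,x)→(q0,x,L)
state=q0 head=-2 tape=z[y]xxyyzxyy   (q0,y)→(q3,x,R)
state=q3 head=-1 tape=zx[x]xyyzxyy   (q3,x)→(q4,y,R)
state=q4 head=0 tape=zxy[x]yyzxyy   (q4,x)→(q0,x,R)
state=q0 head=1 tape=zxyx[y]yzxyy   (q0,y)→(q3,x,R)
state=q3 head=2 tape=zxyxx[y]zxyy   (q3,y)→(q0,y,L)
state=q0 head=1 tape=zxyx[x]yzxyy   (q0,x)→(q0,x,L)
state=q0 head=0 tape=zxy[x]xyzxyy   (q0,x)→(q0,x,L)
state=q0 head=-1 tape=zx[y]xxyzxyy   (q0,y)→(q3,x,R)
state=q3 head=0 tape=zxx[x]xyzxyy   (q3,x)→(q4,y,R)
state=q4 head=1 tape=zxxy[x]yzxyy   (q4,x)→(q0,x,R)
state=q0 head=2 tape=zxxyx[y]zxyy   (q0,y)→(q3,x,R)
state=q3 head=3 tape=zxxyxx[z]xyy   (q3,z)→(q1,y,L)
state=q1 head=2 tape=zxxyx[x]yxyy   (q1,x)→(q1,y,L)
state=q1 head=1 tape=zxxy[x]yyxyy   (q1,x)→(q1,y,L)
state=q1 head=0 tape=zxx[y]yyyxyy
M halts after 30 transitions.

30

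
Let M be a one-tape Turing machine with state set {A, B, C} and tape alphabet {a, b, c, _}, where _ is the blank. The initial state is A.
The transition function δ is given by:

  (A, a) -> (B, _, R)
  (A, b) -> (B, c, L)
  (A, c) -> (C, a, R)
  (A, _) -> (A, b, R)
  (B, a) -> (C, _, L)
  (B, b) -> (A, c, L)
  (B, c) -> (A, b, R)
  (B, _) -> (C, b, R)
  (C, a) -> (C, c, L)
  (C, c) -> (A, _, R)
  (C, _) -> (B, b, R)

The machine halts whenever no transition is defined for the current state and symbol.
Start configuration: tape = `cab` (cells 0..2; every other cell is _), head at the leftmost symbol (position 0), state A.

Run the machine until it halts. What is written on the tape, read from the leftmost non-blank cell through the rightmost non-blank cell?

A | _[c]ab   read c → write a, move R, go to C
C | _a[a]b   read a → write c, move L, go to C
C | _[a]cb   read a → write c, move L, go to C
C | [_]ccb   read _ → write b, move R, go to B
B | b[c]cb   read c → write b, move R, go to A
A | bb[c]b   read c → write a, move R, go to C
C | bba[b]
The non-blank tape span at halt is bbab.

bbab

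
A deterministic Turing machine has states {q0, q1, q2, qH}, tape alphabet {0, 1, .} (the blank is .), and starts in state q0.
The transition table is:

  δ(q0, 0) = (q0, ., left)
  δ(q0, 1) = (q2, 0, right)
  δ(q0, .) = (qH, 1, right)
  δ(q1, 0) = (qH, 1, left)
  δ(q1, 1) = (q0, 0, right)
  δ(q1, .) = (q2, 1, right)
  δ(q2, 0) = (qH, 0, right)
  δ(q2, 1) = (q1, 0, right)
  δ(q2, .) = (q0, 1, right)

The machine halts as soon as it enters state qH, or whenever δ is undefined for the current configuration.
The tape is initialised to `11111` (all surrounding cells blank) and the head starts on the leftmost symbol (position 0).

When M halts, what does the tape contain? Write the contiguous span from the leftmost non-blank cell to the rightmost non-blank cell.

00000111

q0 | [1]1111....   read 1 → write 0, move right, go to q2
q2 | 0[1]111....   read 1 → write 0, move right, go to q1
q1 | 00[1]11....   read 1 → write 0, move right, go to q0
q0 | 000[1]1....   read 1 → write 0, move right, go to q2
q2 | 0000[1]....   read 1 → write 0, move right, go to q1
q1 | 00000[.]...   read . → write 1, move right, go to q2
q2 | 000001[.]..   read . → write 1, move right, go to q0
q0 | 0000011[.].   read . → write 1, move right, go to qH
qH | 00000111[.]
The non-blank tape span at halt is 00000111.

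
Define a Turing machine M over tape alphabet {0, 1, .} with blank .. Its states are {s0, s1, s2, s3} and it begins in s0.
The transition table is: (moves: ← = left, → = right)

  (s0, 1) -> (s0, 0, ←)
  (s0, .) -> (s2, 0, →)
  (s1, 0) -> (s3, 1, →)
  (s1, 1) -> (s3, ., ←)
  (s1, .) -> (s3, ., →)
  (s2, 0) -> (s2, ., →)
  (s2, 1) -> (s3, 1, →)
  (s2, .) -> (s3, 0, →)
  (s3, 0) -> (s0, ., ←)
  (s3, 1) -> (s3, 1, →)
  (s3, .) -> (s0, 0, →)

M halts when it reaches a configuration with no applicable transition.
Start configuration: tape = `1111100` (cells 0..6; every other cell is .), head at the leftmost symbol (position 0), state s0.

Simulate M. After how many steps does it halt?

state=s0 head=0 tape=.[1]111100   (s0,1)→(s0,0,←)
state=s0 head=-1 tape=[.]0111100   (s0,.)→(s2,0,→)
state=s2 head=0 tape=0[0]111100   (s2,0)→(s2,.,→)
state=s2 head=1 tape=0.[1]11100   (s2,1)→(s3,1,→)
state=s3 head=2 tape=0.1[1]1100   (s3,1)→(s3,1,→)
state=s3 head=3 tape=0.11[1]100   (s3,1)→(s3,1,→)
state=s3 head=4 tape=0.111[1]00   (s3,1)→(s3,1,→)
state=s3 head=5 tape=0.1111[0]0   (s3,0)→(s0,.,←)
state=s0 head=4 tape=0.111[1].0   (s0,1)→(s0,0,←)
state=s0 head=3 tape=0.11[1]0.0   (s0,1)→(s0,0,←)
state=s0 head=2 tape=0.1[1]00.0   (s0,1)→(s0,0,←)
state=s0 head=1 tape=0.[1]000.0   (s0,1)→(s0,0,←)
state=s0 head=0 tape=0[.]0000.0   (s0,.)→(s2,0,→)
state=s2 head=1 tape=00[0]000.0   (s2,0)→(s2,.,→)
state=s2 head=2 tape=00.[0]00.0   (s2,0)→(s2,.,→)
state=s2 head=3 tape=00..[0]0.0   (s2,0)→(s2,.,→)
state=s2 head=4 tape=00...[0].0   (s2,0)→(s2,.,→)
state=s2 head=5 tape=00....[.]0   (s2,.)→(s3,0,→)
state=s3 head=6 tape=00....0[0]   (s3,0)→(s0,.,←)
state=s0 head=5 tape=00....[0].
M halts after 19 transitions.

19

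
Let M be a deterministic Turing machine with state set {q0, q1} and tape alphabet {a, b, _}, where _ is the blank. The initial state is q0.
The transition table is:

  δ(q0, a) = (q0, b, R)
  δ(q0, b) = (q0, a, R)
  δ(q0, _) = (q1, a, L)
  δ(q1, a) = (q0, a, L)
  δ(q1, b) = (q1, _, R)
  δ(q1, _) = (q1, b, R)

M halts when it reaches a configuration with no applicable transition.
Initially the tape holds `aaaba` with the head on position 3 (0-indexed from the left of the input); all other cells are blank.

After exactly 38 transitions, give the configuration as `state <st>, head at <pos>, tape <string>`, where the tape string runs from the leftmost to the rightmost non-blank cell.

state q0, head at 5, tape bbbbb_aa

q0 | aaa[b]a___   read b → write a, move R, go to q0
q0 | aaaa[a]___   read a → write b, move R, go to q0
q0 | aaaab[_]__   read _ → write a, move L, go to q1
q1 | aaaa[b]a__   read b → write _, move R, go to q1
q1 | aaaa_[a]__   read a → write a, move L, go to q0
q0 | aaaa[_]a__   read _ → write a, move L, go to q1
q1 | aaa[a]aa__   read a → write a, move L, go to q0
q0 | aa[a]aaa__   read a → write b, move R, go to q0
q0 | aab[a]aa__   read a → write b, move R, go to q0
q0 | aabb[a]a__   read a → write b, move R, go to q0
q0 | aabbb[a]__   read a → write b, move R, go to q0
q0 | aabbbb[_]_   read _ → write a, move L, go to q1
q1 | aabbb[b]a_   read b → write _, move R, go to q1
q1 | aabbb_[a]_   read a → write a, move L, go to q0
q0 | aabbb[_]a_   read _ → write a, move L, go to q1
q1 | aabb[b]aa_   read b → write _, move R, go to q1
q1 | aabb_[a]a_   read a → write a, move L, go to q0
q0 | aabb[_]aa_   read _ → write a, move L, go to q1
q1 | aab[b]aaa_   read b → write _, move R, go to q1
q1 | aab_[a]aa_   read a → write a, move L, go to q0
q0 | aab[_]aaa_   read _ → write a, move L, go to q1
q1 | aa[b]aaaa_   read b → write _, move R, go to q1
q1 | aa_[a]aaa_   read a → write a, move L, go to q0
q0 | aa[_]aaaa_   read _ → write a, move L, go to q1
q1 | a[a]aaaaa_   read a → write a, move L, go to q0
q0 | [a]aaaaaa_   read a → write b, move R, go to q0
q0 | b[a]aaaaa_   read a → write b, move R, go to q0
q0 | bb[a]aaaa_   read a → write b, move R, go to q0
q0 | bbb[a]aaa_   read a → write b, move R, go to q0
q0 | bbbb[a]aa_   read a → write b, move R, go to q0
q0 | bbbbb[a]a_   read a → write b, move R, go to q0
q0 | bbbbbb[a]_   read a → write b, move R, go to q0
q0 | bbbbbbb[_]   read _ → write a, move L, go to q1
q1 | bbbbbb[b]a   read b → write _, move R, go to q1
q1 | bbbbbb_[a]   read a → write a, move L, go to q0
q0 | bbbbbb[_]a   read _ → write a, move L, go to q1
q1 | bbbbb[b]aa   read b → write _, move R, go to q1
q1 | bbbbb_[a]a   read a → write a, move L, go to q0
q0 | bbbbb[_]aa
After 38 steps: state q0, head at 5, tape bbbbb_aa.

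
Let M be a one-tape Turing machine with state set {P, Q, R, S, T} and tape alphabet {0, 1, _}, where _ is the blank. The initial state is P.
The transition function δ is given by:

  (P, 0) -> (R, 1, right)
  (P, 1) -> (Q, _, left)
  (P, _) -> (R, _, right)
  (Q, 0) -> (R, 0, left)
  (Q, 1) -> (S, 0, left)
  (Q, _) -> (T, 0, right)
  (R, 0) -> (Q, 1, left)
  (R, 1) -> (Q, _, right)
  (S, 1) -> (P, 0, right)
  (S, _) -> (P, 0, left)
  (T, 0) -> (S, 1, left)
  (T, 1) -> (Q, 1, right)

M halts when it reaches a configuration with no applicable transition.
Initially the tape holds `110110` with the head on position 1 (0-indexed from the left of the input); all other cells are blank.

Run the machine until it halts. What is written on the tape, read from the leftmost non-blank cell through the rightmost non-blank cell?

0_0_0110

state=P head=1 tape=__1[1]0110   (P,1)→(Q,_,left)
state=Q head=0 tape=__[1]_0110   (Q,1)→(S,0,left)
state=S head=-1 tape=_[_]0_0110   (S,_)→(P,0,left)
state=P head=-2 tape=[_]00_0110   (P,_)→(R,_,right)
state=R head=-1 tape=_[0]0_0110   (R,0)→(Q,1,left)
state=Q head=-2 tape=[_]10_0110   (Q,_)→(T,0,right)
state=T head=-1 tape=0[1]0_0110   (T,1)→(Q,1,right)
state=Q head=0 tape=01[0]_0110   (Q,0)→(R,0,left)
state=R head=-1 tape=0[1]0_0110   (R,1)→(Q,_,right)
state=Q head=0 tape=0_[0]_0110   (Q,0)→(R,0,left)
state=R head=-1 tape=0[_]0_0110
The non-blank tape span at halt is 0_0_0110.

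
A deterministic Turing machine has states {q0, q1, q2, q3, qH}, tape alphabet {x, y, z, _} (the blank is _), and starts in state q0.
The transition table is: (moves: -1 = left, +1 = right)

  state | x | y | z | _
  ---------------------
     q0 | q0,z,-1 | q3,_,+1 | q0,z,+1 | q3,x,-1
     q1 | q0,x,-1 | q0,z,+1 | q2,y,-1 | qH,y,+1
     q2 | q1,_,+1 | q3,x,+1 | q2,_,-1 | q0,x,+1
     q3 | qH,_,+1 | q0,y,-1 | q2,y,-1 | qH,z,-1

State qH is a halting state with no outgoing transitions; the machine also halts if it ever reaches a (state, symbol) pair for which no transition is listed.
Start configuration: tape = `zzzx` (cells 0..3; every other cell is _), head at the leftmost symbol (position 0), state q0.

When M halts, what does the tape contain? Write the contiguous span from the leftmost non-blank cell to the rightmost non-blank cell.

x__yx

q0 | _[z]zzx_   read z → write z, move +1, go to q0
q0 | _z[z]zx_   read z → write z, move +1, go to q0
q0 | _zz[z]x_   read z → write z, move +1, go to q0
q0 | _zzz[x]_   read x → write z, move -1, go to q0
q0 | _zz[z]z_   read z → write z, move +1, go to q0
q0 | _zzz[z]_   read z → write z, move +1, go to q0
q0 | _zzzz[_]   read _ → write x, move -1, go to q3
q3 | _zzz[z]x   read z → write y, move -1, go to q2
q2 | _zz[z]yx   read z → write _, move -1, go to q2
q2 | _z[z]_yx   read z → write _, move -1, go to q2
q2 | _[z]__yx   read z → write _, move -1, go to q2
q2 | [_]___yx   read _ → write x, move +1, go to q0
q0 | x[_]__yx   read _ → write x, move -1, go to q3
q3 | [x]x__yx   read x → write _, move +1, go to qH
qH | _[x]__yx
The non-blank tape span at halt is x__yx.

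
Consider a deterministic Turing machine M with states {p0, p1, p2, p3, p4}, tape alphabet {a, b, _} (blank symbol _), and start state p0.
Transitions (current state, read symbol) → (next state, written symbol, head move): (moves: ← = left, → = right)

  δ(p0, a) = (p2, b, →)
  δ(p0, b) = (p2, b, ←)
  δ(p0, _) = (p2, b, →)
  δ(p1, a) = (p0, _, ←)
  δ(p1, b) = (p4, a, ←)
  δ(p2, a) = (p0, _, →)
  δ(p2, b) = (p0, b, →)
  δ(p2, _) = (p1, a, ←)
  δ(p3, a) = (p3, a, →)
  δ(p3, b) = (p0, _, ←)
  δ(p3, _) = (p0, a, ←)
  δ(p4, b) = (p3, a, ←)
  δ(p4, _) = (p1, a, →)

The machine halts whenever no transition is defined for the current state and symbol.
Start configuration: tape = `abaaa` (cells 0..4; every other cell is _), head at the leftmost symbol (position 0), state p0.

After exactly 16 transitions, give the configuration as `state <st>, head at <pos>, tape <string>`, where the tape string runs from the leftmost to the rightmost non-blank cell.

p0 | __[a]baaa_   read a → write b, move →, go to p2
p2 | __b[b]aaa_   read b → write b, move →, go to p0
p0 | __bb[a]aa_   read a → write b, move →, go to p2
p2 | __bbb[a]a_   read a → write _, move →, go to p0
p0 | __bbb_[a]_   read a → write b, move →, go to p2
p2 | __bbb_b[_]   read _ → write a, move ←, go to p1
p1 | __bbb_[b]a   read b → write a, move ←, go to p4
p4 | __bbb[_]aa   read _ → write a, move →, go to p1
p1 | __bbba[a]a   read a → write _, move ←, go to p0
p0 | __bbb[a]_a   read a → write b, move →, go to p2
p2 | __bbbb[_]a   read _ → write a, move ←, go to p1
p1 | __bbb[b]aa   read b → write a, move ←, go to p4
p4 | __bb[b]aaa   read b → write a, move ←, go to p3
p3 | __b[b]aaaa   read b → write _, move ←, go to p0
p0 | __[b]_aaaa   read b → write b, move ←, go to p2
p2 | _[_]b_aaaa   read _ → write a, move ←, go to p1
p1 | [_]ab_aaaa
After 16 steps: state p1, head at -2, tape ab_aaaa.

state p1, head at -2, tape ab_aaaa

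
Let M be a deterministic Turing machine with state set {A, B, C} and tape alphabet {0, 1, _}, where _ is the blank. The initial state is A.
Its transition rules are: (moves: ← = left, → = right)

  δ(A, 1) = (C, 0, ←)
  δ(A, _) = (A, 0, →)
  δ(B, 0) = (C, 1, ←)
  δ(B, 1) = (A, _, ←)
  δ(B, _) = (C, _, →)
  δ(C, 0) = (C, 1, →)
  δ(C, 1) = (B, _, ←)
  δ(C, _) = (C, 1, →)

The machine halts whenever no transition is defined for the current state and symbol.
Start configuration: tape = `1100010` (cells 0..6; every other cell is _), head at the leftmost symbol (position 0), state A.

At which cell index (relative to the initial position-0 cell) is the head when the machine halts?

A | ___[1]100010   read 1 → write 0, move ←, go to C
C | __[_]0100010   read _ → write 1, move →, go to C
C | __1[0]100010   read 0 → write 1, move →, go to C
C | __11[1]00010   read 1 → write _, move ←, go to B
B | __1[1]_00010   read 1 → write _, move ←, go to A
A | __[1]__00010   read 1 → write 0, move ←, go to C
C | _[_]0__00010   read _ → write 1, move →, go to C
C | _1[0]__00010   read 0 → write 1, move →, go to C
C | _11[_]_00010   read _ → write 1, move →, go to C
C | _111[_]00010   read _ → write 1, move →, go to C
C | _1111[0]0010   read 0 → write 1, move →, go to C
C | _11111[0]010   read 0 → write 1, move →, go to C
C | _111111[0]10   read 0 → write 1, move →, go to C
C | _1111111[1]0   read 1 → write _, move ←, go to B
B | _111111[1]_0   read 1 → write _, move ←, go to A
A | _11111[1]__0   read 1 → write 0, move ←, go to C
C | _1111[1]0__0   read 1 → write _, move ←, go to B
B | _111[1]_0__0   read 1 → write _, move ←, go to A
A | _11[1]__0__0   read 1 → write 0, move ←, go to C
C | _1[1]0__0__0   read 1 → write _, move ←, go to B
B | _[1]_0__0__0   read 1 → write _, move ←, go to A
A | [_]__0__0__0   read _ → write 0, move →, go to A
A | 0[_]_0__0__0   read _ → write 0, move →, go to A
A | 00[_]0__0__0   read _ → write 0, move →, go to A
A | 000[0]__0__0
At halt the head is at cell 0.

0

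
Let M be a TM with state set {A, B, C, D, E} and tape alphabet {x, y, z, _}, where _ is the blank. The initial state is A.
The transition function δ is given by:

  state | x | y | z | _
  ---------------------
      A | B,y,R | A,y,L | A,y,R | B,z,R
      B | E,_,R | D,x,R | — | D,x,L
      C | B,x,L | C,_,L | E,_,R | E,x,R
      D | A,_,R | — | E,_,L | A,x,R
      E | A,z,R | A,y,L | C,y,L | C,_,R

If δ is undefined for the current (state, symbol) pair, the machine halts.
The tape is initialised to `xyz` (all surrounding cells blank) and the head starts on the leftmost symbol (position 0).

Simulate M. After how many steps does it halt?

31

state=A head=0 tape=_[x]yz____   (A,x)→(B,y,R)
state=B head=1 tape=_y[y]z____   (B,y)→(D,x,R)
state=D head=2 tape=_yx[z]____   (D,z)→(E,_,L)
state=E head=1 tape=_y[x]_____   (E,x)→(A,z,R)
state=A head=2 tape=_yz[_]____   (A,_)→(B,z,R)
state=B head=3 tape=_yzz[_]___   (B,_)→(D,x,L)
state=D head=2 tape=_yz[z]x___   (D,z)→(E,_,L)
state=E head=1 tape=_y[z]_x___   (E,z)→(C,y,L)
state=C head=0 tape=_[y]y_x___   (C,y)→(C,_,L)
state=C head=-1 tape=[_]_y_x___   (C,_)→(E,x,R)
state=E head=0 tape=x[_]y_x___   (E,_)→(C,_,R)
state=C head=1 tape=x_[y]_x___   (C,y)→(C,_,L)
state=C head=0 tape=x[_]__x___   (C,_)→(E,x,R)
state=E head=1 tape=xx[_]_x___   (E,_)→(C,_,R)
state=C head=2 tape=xx_[_]x___   (C,_)→(E,x,R)
state=E head=3 tape=xx_x[x]___   (E,x)→(A,z,R)
state=A head=4 tape=xx_xz[_]__   (A,_)→(B,z,R)
state=B head=5 tape=xx_xzz[_]_   (B,_)→(D,x,L)
state=D head=4 tape=xx_xz[z]x_   (D,z)→(E,_,L)
state=E head=3 tape=xx_x[z]_x_   (E,z)→(C,y,L)
state=C head=2 tape=xx_[x]y_x_   (C,x)→(B,x,L)
state=B head=1 tape=xx[_]xy_x_   (B,_)→(D,x,L)
state=D head=0 tape=x[x]xxy_x_   (D,x)→(A,_,R)
state=A head=1 tape=x_[x]xy_x_   (A,x)→(B,y,R)
state=B head=2 tape=x_y[x]y_x_   (B,x)→(E,_,R)
state=E head=3 tape=x_y_[y]_x_   (E,y)→(A,y,L)
state=A head=2 tape=x_y[_]y_x_   (A,_)→(B,z,R)
state=B head=3 tape=x_yz[y]_x_   (B,y)→(D,x,R)
state=D head=4 tape=x_yzx[_]x_   (D,_)→(A,x,R)
state=A head=5 tape=x_yzxx[x]_   (A,x)→(B,y,R)
state=B head=6 tape=x_yzxxy[_]   (B,_)→(D,x,L)
state=D head=5 tape=x_yzxx[y]x
M halts after 31 transitions.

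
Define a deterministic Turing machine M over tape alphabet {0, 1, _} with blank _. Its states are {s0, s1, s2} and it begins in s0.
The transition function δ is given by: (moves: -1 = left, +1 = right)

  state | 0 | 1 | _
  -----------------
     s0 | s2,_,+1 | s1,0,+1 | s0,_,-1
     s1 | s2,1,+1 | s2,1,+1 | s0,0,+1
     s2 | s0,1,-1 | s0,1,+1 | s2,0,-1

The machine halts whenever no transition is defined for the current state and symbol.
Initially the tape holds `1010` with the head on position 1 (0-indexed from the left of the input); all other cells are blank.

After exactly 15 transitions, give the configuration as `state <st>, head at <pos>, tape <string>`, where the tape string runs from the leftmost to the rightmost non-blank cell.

state=s0 head=1 tape=1[0]10___   (s0,0)→(s2,_,+1)
state=s2 head=2 tape=1_[1]0___   (s2,1)→(s0,1,+1)
state=s0 head=3 tape=1_1[0]___   (s0,0)→(s2,_,+1)
state=s2 head=4 tape=1_1_[_]__   (s2,_)→(s2,0,-1)
state=s2 head=3 tape=1_1[_]0__   (s2,_)→(s2,0,-1)
state=s2 head=2 tape=1_[1]00__   (s2,1)→(s0,1,+1)
state=s0 head=3 tape=1_1[0]0__   (s0,0)→(s2,_,+1)
state=s2 head=4 tape=1_1_[0]__   (s2,0)→(s0,1,-1)
state=s0 head=3 tape=1_1[_]1__   (s0,_)→(s0,_,-1)
state=s0 head=2 tape=1_[1]_1__   (s0,1)→(s1,0,+1)
state=s1 head=3 tape=1_0[_]1__   (s1,_)→(s0,0,+1)
state=s0 head=4 tape=1_00[1]__   (s0,1)→(s1,0,+1)
state=s1 head=5 tape=1_000[_]_   (s1,_)→(s0,0,+1)
state=s0 head=6 tape=1_0000[_]   (s0,_)→(s0,_,-1)
state=s0 head=5 tape=1_000[0]_   (s0,0)→(s2,_,+1)
state=s2 head=6 tape=1_000_[_]
After 15 steps: state s2, head at 6, tape 1_000.

state s2, head at 6, tape 1_000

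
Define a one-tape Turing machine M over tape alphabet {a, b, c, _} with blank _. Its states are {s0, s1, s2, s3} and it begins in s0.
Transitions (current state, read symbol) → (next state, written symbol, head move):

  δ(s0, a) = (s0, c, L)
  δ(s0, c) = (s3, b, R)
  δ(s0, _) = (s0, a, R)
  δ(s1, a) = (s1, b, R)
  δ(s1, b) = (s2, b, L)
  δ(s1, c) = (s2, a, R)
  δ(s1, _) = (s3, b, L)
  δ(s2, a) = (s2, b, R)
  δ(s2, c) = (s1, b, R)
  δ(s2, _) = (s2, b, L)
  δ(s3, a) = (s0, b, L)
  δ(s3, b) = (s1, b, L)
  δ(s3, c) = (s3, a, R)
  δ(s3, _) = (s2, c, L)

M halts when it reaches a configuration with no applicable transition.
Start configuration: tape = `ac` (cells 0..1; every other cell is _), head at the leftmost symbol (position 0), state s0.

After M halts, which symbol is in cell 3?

s0 | _[a]c__   read a → write c, move L, go to s0
s0 | [_]cc__   read _ → write a, move R, go to s0
s0 | a[c]c__   read c → write b, move R, go to s3
s3 | ab[c]__   read c → write a, move R, go to s3
s3 | aba[_]_   read _ → write c, move L, go to s2
s2 | ab[a]c_   read a → write b, move R, go to s2
s2 | abb[c]_   read c → write b, move R, go to s1
s1 | abbb[_]   read _ → write b, move L, go to s3
s3 | abb[b]b   read b → write b, move L, go to s1
s1 | ab[b]bb   read b → write b, move L, go to s2
s2 | a[b]bbb
Cell 3 holds b when M halts.

b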